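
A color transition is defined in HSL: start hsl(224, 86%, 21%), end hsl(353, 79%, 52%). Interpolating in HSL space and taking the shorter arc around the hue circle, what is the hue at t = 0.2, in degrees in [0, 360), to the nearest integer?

250

Hue arc: Δh = 353 − 224 = 129° (|Δh| ≤ 180, already the shorter path).
H = 224 + 0.2 × (129) = 249.8 → 250°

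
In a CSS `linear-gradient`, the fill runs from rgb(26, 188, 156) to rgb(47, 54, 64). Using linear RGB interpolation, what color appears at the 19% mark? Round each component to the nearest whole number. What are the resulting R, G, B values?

(30, 163, 139)

19% corresponds to t = 0.19.
R = 26 + 0.19 × (47 − 26) = 26 + 0.19 × 21 = 29.99 → 30
G = 188 + 0.19 × (54 − 188) = 188 + 0.19 × -134 = 162.54 → 163
B = 156 + 0.19 × (64 − 156) = 156 + 0.19 × -92 = 138.52 → 139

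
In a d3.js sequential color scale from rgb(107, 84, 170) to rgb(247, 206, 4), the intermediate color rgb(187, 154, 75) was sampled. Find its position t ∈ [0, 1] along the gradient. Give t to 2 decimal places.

0.57

Invert the lerp on the B channel (largest span, 166): t = (75 − 170) / (4 − 170) = -95/-166 = 0.57229.
Check on R: (187 − 107)/(247 − 107) = 0.5714 ✓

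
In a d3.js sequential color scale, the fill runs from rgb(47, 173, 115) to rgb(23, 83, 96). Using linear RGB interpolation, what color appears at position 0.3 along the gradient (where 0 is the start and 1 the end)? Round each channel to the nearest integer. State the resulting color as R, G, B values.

R = 47 + 0.3 × (23 − 47) = 47 + 0.3 × -24 = 39.8 → 40
G = 173 + 0.3 × (83 − 173) = 173 + 0.3 × -90 = 146 → 146
B = 115 + 0.3 × (96 − 115) = 115 + 0.3 × -19 = 109.3 → 109

(40, 146, 109)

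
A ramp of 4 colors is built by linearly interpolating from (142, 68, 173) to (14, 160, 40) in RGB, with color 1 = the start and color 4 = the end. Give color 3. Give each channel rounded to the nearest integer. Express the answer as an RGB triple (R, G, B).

(57, 129, 84)

With 4 swatches and endpoints inclusive, swatch 3 sits at t = (3 − 1)/(4 − 1) = 2/3 ≈ 0.6667.
R = 142 + 0.6667 × (14 − 142) = 56.662 → 57
G = 68 + 0.6667 × (160 − 68) = 129.336 → 129
B = 173 + 0.6667 × (40 − 173) = 84.329 → 84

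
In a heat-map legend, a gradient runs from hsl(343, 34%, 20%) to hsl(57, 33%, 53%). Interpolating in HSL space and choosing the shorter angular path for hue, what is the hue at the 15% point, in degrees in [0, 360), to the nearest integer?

354

Hue: 57 − 343 = -286°, but |-286| > 180 so the shorter arc goes the other way: Δh = -286 + 360 = 74°.
H = 343 + 0.15 × (74) = 354.1 → 354°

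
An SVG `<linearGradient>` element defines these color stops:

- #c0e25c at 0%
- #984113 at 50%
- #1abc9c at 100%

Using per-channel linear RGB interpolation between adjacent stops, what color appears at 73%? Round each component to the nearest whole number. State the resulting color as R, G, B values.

73% lies between the 50% and 100% stops, so the local fraction is t = (73 − 50)/(100 − 50) = 23/50 ≈ 0.46.
#984113 → (152, 65, 19); #1abc9c → (26, 188, 156).
R = 152 + 0.46 × (26 − 152) = 94.04 → 94
G = 65 + 0.46 × (188 − 65) = 121.58 → 122
B = 19 + 0.46 × (156 − 19) = 82.02 → 82

(94, 122, 82)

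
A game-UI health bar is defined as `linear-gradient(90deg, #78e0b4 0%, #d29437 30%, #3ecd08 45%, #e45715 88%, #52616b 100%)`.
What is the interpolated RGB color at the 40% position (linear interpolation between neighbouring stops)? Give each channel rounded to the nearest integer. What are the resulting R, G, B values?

(111, 186, 24)

40% lies between the 30% and 45% stops, so the local fraction is t = (40 − 30)/(45 − 30) = 10/15 ≈ 0.6667.
#d29437 → (210, 148, 55); #3ecd08 → (62, 205, 8).
R = 210 + 0.6667 × (62 − 210) = 111.328 → 111
G = 148 + 0.6667 × (205 − 148) = 186.002 → 186
B = 55 + 0.6667 × (8 − 55) = 23.665 → 24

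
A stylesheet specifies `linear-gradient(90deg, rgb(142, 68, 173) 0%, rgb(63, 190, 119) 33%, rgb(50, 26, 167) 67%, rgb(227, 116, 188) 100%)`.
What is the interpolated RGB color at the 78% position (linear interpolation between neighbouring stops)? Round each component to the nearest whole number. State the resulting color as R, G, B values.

(109, 56, 174)

78% lies between the 67% and 100% stops, so the local fraction is t = (78 − 67)/(100 − 67) = 11/33 ≈ 0.3333.
R = 50 + 0.3333 × (227 − 50) = 108.994 → 109
G = 26 + 0.3333 × (116 − 26) = 55.997 → 56
B = 167 + 0.3333 × (188 − 167) = 173.999 → 174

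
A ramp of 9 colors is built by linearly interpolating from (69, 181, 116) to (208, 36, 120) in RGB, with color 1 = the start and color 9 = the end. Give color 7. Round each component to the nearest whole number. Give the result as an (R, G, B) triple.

(173, 72, 119)

With 9 swatches and endpoints inclusive, swatch 7 sits at t = (7 − 1)/(9 − 1) = 6/8 ≈ 0.75.
R = 69 + 0.75 × (208 − 69) = 173.25 → 173
G = 181 + 0.75 × (36 − 181) = 72.25 → 72
B = 116 + 0.75 × (120 − 116) = 119 → 119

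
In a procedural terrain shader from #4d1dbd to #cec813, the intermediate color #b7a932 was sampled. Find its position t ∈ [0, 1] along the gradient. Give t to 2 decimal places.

Invert the lerp on the G channel (largest span, 171): t = (169 − 29) / (200 − 29) = 140/171 = 0.81871.
Check on R: (183 − 77)/(206 − 77) = 0.8217 ✓

0.82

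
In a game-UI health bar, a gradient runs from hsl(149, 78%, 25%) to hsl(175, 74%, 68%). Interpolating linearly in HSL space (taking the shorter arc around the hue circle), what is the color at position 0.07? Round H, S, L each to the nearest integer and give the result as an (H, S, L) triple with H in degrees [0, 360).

Hue arc: Δh = 175 − 149 = 26° (|Δh| ≤ 180, already the shorter path).
H = 149 + 0.07 × (26) = 150.82 → 151°
S = 78 + 0.07 × (74 − 78) = 77.72 → 78%
L = 25 + 0.07 × (68 − 25) = 28.01 → 28%

(151, 78, 28)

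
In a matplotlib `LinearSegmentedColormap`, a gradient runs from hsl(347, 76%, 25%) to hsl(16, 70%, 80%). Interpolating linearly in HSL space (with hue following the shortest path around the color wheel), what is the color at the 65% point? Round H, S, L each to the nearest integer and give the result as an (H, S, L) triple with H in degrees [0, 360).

(6, 72, 61)

Hue: 16 − 347 = -331°, but |-331| > 180 so the shorter arc goes the other way: Δh = -331 + 360 = 29°.
H = 347 + 0.65 × (29) = 365.85 → 366 → 366 mod 360 = 6°
S = 76 + 0.65 × (70 − 76) = 72.1 → 72%
L = 25 + 0.65 × (80 − 25) = 60.75 → 61%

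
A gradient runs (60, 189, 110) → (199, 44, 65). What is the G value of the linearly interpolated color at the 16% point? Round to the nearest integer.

G = 189 + 0.16 × (44 − 189) = 165.8 → 166

166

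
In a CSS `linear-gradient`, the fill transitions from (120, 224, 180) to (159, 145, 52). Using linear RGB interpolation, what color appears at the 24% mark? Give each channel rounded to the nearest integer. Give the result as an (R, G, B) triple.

(129, 205, 149)

24% corresponds to t = 0.24.
R = 120 + 0.24 × (159 − 120) = 120 + 0.24 × 39 = 129.36 → 129
G = 224 + 0.24 × (145 − 224) = 224 + 0.24 × -79 = 205.04 → 205
B = 180 + 0.24 × (52 − 180) = 180 + 0.24 × -128 = 149.28 → 149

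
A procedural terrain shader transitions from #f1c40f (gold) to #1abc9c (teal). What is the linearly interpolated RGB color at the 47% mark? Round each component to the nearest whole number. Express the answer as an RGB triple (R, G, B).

(140, 192, 81)

#f1c40f → (241, 196, 15); #1abc9c → (26, 188, 156).
47% corresponds to t = 0.47.
R = 241 + 0.47 × (26 − 241) = 241 + 0.47 × -215 = 139.95 → 140
G = 196 + 0.47 × (188 − 196) = 196 + 0.47 × -8 = 192.24 → 192
B = 15 + 0.47 × (156 − 15) = 15 + 0.47 × 141 = 81.27 → 81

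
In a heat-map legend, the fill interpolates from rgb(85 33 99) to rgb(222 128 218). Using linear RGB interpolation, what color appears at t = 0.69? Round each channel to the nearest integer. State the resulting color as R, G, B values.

R = 85 + 0.69 × (222 − 85) = 85 + 0.69 × 137 = 179.53 → 180
G = 33 + 0.69 × (128 − 33) = 33 + 0.69 × 95 = 98.55 → 99
B = 99 + 0.69 × (218 − 99) = 99 + 0.69 × 119 = 181.11 → 181

(180, 99, 181)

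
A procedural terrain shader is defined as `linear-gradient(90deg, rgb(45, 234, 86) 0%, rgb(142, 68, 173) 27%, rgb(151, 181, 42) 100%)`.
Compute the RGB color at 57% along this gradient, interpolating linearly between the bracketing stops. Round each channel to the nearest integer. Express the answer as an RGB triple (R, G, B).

(146, 114, 119)

57% lies between the 27% and 100% stops, so the local fraction is t = (57 − 27)/(100 − 27) = 30/73 ≈ 0.411.
R = 142 + 0.411 × (151 − 142) = 145.699 → 146
G = 68 + 0.411 × (181 − 68) = 114.443 → 114
B = 173 + 0.411 × (42 − 173) = 119.159 → 119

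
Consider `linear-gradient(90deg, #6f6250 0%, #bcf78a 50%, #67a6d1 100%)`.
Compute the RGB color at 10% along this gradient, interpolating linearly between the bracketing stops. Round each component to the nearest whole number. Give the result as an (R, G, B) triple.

(126, 128, 92)

10% lies between the 0% and 50% stops, so the local fraction is t = (10 − 0)/(50 − 0) = 10/50 ≈ 0.2.
#6f6250 → (111, 98, 80); #bcf78a → (188, 247, 138).
R = 111 + 0.2 × (188 − 111) = 126.4 → 126
G = 98 + 0.2 × (247 − 98) = 127.8 → 128
B = 80 + 0.2 × (138 − 80) = 91.6 → 92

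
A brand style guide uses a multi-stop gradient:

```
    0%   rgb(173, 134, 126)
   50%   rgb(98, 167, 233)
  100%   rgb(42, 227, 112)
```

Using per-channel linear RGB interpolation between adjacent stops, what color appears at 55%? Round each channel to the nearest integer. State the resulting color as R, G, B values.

(92, 173, 221)

55% lies between the 50% and 100% stops, so the local fraction is t = (55 − 50)/(100 − 50) = 5/50 ≈ 0.1.
R = 98 + 0.1 × (42 − 98) = 92.4 → 92
G = 167 + 0.1 × (227 − 167) = 173 → 173
B = 233 + 0.1 × (112 − 233) = 220.9 → 221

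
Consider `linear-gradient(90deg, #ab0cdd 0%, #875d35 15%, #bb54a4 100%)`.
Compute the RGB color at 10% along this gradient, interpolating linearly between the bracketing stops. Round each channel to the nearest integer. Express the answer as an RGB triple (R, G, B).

(147, 66, 109)

10% lies between the 0% and 15% stops, so the local fraction is t = (10 − 0)/(15 − 0) = 10/15 ≈ 0.6667.
#ab0cdd → (171, 12, 221); #875d35 → (135, 93, 53).
R = 171 + 0.6667 × (135 − 171) = 146.999 → 147
G = 12 + 0.6667 × (93 − 12) = 66.003 → 66
B = 221 + 0.6667 × (53 − 221) = 108.994 → 109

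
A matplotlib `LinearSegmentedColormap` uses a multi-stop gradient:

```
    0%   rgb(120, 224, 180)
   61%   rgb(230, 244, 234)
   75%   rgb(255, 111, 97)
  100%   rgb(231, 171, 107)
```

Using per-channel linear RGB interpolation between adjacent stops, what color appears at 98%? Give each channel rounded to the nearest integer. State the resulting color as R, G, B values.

98% lies between the 75% and 100% stops, so the local fraction is t = (98 − 75)/(100 − 75) = 23/25 ≈ 0.92.
R = 255 + 0.92 × (231 − 255) = 232.92 → 233
G = 111 + 0.92 × (171 − 111) = 166.2 → 166
B = 97 + 0.92 × (107 − 97) = 106.2 → 106

(233, 166, 106)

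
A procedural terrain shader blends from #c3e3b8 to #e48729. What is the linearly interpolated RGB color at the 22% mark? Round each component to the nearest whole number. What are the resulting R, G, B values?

(202, 207, 153)

#c3e3b8 → (195, 227, 184); #e48729 → (228, 135, 41).
22% corresponds to t = 0.22.
R = 195 + 0.22 × (228 − 195) = 195 + 0.22 × 33 = 202.26 → 202
G = 227 + 0.22 × (135 − 227) = 227 + 0.22 × -92 = 206.76 → 207
B = 184 + 0.22 × (41 − 184) = 184 + 0.22 × -143 = 152.54 → 153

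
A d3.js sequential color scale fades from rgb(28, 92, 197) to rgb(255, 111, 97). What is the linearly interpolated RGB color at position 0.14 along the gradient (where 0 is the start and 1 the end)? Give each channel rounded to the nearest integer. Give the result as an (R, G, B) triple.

(60, 95, 183)

R = 28 + 0.14 × (255 − 28) = 28 + 0.14 × 227 = 59.78 → 60
G = 92 + 0.14 × (111 − 92) = 92 + 0.14 × 19 = 94.66 → 95
B = 197 + 0.14 × (97 − 197) = 197 + 0.14 × -100 = 183 → 183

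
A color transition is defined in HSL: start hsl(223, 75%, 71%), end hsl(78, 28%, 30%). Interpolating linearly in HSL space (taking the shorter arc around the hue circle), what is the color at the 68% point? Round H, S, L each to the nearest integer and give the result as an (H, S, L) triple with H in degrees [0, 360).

Hue arc: Δh = 78 − 223 = -145° (|Δh| ≤ 180, already the shorter path).
H = 223 + 0.68 × (-145) = 124.4 → 124°
S = 75 + 0.68 × (28 − 75) = 43.04 → 43%
L = 71 + 0.68 × (30 − 71) = 43.12 → 43%

(124, 43, 43)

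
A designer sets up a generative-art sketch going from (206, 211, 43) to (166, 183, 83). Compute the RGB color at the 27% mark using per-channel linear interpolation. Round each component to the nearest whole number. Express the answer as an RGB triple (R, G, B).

(195, 203, 54)

27% corresponds to t = 0.27.
R = 206 + 0.27 × (166 − 206) = 206 + 0.27 × -40 = 195.2 → 195
G = 211 + 0.27 × (183 − 211) = 211 + 0.27 × -28 = 203.44 → 203
B = 43 + 0.27 × (83 − 43) = 43 + 0.27 × 40 = 53.8 → 54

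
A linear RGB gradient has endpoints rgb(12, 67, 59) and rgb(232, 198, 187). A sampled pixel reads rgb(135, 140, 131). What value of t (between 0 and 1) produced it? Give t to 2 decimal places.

0.56

Invert the lerp on the R channel (largest span, 220): t = (135 − 12) / (232 − 12) = 123/220 = 0.55909.
Check on G: (140 − 67)/(198 − 67) = 0.5573 ✓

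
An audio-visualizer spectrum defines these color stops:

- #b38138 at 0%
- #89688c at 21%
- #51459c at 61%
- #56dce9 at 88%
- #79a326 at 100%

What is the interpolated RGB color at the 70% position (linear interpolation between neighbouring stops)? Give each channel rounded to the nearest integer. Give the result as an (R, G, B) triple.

70% lies between the 61% and 88% stops, so the local fraction is t = (70 − 61)/(88 − 61) = 9/27 ≈ 0.3333.
#51459c → (81, 69, 156); #56dce9 → (86, 220, 233).
R = 81 + 0.3333 × (86 − 81) = 82.666 → 83
G = 69 + 0.3333 × (220 − 69) = 119.328 → 119
B = 156 + 0.3333 × (233 − 156) = 181.664 → 182

(83, 119, 182)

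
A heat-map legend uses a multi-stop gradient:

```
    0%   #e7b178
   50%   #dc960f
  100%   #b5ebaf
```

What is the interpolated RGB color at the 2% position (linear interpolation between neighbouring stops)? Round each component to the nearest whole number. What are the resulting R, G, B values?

(231, 176, 116)

2% lies between the 0% and 50% stops, so the local fraction is t = (2 − 0)/(50 − 0) = 2/50 ≈ 0.04.
#e7b178 → (231, 177, 120); #dc960f → (220, 150, 15).
R = 231 + 0.04 × (220 − 231) = 230.56 → 231
G = 177 + 0.04 × (150 − 177) = 175.92 → 176
B = 120 + 0.04 × (15 − 120) = 115.8 → 116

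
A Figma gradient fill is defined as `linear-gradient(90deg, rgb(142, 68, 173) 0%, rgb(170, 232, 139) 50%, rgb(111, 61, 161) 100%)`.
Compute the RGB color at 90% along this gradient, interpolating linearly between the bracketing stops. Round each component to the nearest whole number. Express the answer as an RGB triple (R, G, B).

90% lies between the 50% and 100% stops, so the local fraction is t = (90 − 50)/(100 − 50) = 40/50 ≈ 0.8.
R = 170 + 0.8 × (111 − 170) = 122.8 → 123
G = 232 + 0.8 × (61 − 232) = 95.2 → 95
B = 139 + 0.8 × (161 − 139) = 156.6 → 157

(123, 95, 157)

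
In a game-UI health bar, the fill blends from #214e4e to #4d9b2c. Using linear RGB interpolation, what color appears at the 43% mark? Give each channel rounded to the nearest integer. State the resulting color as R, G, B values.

#214e4e → (33, 78, 78); #4d9b2c → (77, 155, 44).
43% corresponds to t = 0.43.
R = 33 + 0.43 × (77 − 33) = 33 + 0.43 × 44 = 51.92 → 52
G = 78 + 0.43 × (155 − 78) = 78 + 0.43 × 77 = 111.11 → 111
B = 78 + 0.43 × (44 − 78) = 78 + 0.43 × -34 = 63.38 → 63

(52, 111, 63)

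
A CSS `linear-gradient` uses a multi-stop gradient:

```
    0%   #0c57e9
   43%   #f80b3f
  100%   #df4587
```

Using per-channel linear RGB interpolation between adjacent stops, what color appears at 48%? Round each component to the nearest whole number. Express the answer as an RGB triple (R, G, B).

(246, 16, 69)

48% lies between the 43% and 100% stops, so the local fraction is t = (48 − 43)/(100 − 43) = 5/57 ≈ 0.0877.
#f80b3f → (248, 11, 63); #df4587 → (223, 69, 135).
R = 248 + 0.0877 × (223 − 248) = 245.808 → 246
G = 11 + 0.0877 × (69 − 11) = 16.087 → 16
B = 63 + 0.0877 × (135 − 63) = 69.314 → 69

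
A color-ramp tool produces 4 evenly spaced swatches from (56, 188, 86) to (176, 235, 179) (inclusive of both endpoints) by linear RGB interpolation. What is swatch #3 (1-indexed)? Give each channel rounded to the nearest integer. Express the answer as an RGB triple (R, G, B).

With 4 swatches and endpoints inclusive, swatch 3 sits at t = (3 − 1)/(4 − 1) = 2/3 ≈ 0.6667.
R = 56 + 0.6667 × (176 − 56) = 136.004 → 136
G = 188 + 0.6667 × (235 − 188) = 219.335 → 219
B = 86 + 0.6667 × (179 − 86) = 148.003 → 148

(136, 219, 148)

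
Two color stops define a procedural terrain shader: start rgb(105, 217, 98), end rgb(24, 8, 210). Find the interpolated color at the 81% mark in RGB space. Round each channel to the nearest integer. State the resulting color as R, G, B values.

81% corresponds to t = 0.81.
R = 105 + 0.81 × (24 − 105) = 105 + 0.81 × -81 = 39.39 → 39
G = 217 + 0.81 × (8 − 217) = 217 + 0.81 × -209 = 47.71 → 48
B = 98 + 0.81 × (210 − 98) = 98 + 0.81 × 112 = 188.72 → 189

(39, 48, 189)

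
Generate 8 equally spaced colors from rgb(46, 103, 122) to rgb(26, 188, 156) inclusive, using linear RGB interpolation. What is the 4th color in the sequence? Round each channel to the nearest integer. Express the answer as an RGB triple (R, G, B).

With 8 swatches and endpoints inclusive, swatch 4 sits at t = (4 − 1)/(8 − 1) = 3/7 ≈ 0.4286.
R = 46 + 0.4286 × (26 − 46) = 37.428 → 37
G = 103 + 0.4286 × (188 − 103) = 139.431 → 139
B = 122 + 0.4286 × (156 − 122) = 136.572 → 137

(37, 139, 137)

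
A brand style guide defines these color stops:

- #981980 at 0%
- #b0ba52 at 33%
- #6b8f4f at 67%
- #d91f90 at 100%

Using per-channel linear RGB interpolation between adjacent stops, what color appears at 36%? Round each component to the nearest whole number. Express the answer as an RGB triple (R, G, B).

(170, 182, 82)

36% lies between the 33% and 67% stops, so the local fraction is t = (36 − 33)/(67 − 33) = 3/34 ≈ 0.0882.
#b0ba52 → (176, 186, 82); #6b8f4f → (107, 143, 79).
R = 176 + 0.0882 × (107 − 176) = 169.914 → 170
G = 186 + 0.0882 × (143 − 186) = 182.207 → 182
B = 82 + 0.0882 × (79 − 82) = 81.735 → 82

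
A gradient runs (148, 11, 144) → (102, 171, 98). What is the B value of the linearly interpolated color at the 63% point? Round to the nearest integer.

115

B = 144 + 0.63 × (98 − 144) = 115.02 → 115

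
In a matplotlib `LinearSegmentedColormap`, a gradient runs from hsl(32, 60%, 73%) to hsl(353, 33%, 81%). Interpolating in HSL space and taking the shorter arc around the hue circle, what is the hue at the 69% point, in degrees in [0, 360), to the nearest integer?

Hue: 353 − 32 = 321°, but |321| > 180 so the shorter arc goes the other way: Δh = 321 − 360 = -39°.
H = 32 + 0.69 × (-39) = 5.09 → 5°

5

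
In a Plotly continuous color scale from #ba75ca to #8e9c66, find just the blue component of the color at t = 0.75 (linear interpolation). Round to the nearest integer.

B₁ = 202 (from #ba75ca), B₂ = 102 (from #8e9c66).
B = 202 + 0.75 × (102 − 202) = 127 → 127

127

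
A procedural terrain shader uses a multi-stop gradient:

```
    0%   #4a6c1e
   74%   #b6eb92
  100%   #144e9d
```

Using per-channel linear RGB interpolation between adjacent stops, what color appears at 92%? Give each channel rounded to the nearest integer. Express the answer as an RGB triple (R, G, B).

(70, 126, 154)

92% lies between the 74% and 100% stops, so the local fraction is t = (92 − 74)/(100 − 74) = 18/26 ≈ 0.6923.
#b6eb92 → (182, 235, 146); #144e9d → (20, 78, 157).
R = 182 + 0.6923 × (20 − 182) = 69.847 → 70
G = 235 + 0.6923 × (78 − 235) = 126.309 → 126
B = 146 + 0.6923 × (157 − 146) = 153.615 → 154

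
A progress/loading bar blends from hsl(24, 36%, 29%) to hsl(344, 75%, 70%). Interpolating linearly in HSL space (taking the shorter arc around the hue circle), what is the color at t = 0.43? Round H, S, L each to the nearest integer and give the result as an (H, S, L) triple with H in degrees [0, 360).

(7, 53, 47)

Hue: 344 − 24 = 320°, but |320| > 180 so the shorter arc goes the other way: Δh = 320 − 360 = -40°.
H = 24 + 0.43 × (-40) = 6.8 → 7°
S = 36 + 0.43 × (75 − 36) = 52.77 → 53%
L = 29 + 0.43 × (70 − 29) = 46.63 → 47%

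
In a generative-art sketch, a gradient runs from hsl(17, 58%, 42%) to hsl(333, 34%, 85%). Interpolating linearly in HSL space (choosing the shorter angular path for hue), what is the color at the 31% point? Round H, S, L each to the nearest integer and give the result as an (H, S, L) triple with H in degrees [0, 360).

(3, 51, 55)

Hue: 333 − 17 = 316°, but |316| > 180 so the shorter arc goes the other way: Δh = 316 − 360 = -44°.
H = 17 + 0.31 × (-44) = 3.36 → 3°
S = 58 + 0.31 × (34 − 58) = 50.56 → 51%
L = 42 + 0.31 × (85 − 42) = 55.33 → 55%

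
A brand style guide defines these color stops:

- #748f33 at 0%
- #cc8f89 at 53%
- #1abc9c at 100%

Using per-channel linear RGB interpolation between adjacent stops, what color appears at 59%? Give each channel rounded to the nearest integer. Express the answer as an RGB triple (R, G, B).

(181, 149, 139)

59% lies between the 53% and 100% stops, so the local fraction is t = (59 − 53)/(100 − 53) = 6/47 ≈ 0.1277.
#cc8f89 → (204, 143, 137); #1abc9c → (26, 188, 156).
R = 204 + 0.1277 × (26 − 204) = 181.269 → 181
G = 143 + 0.1277 × (188 − 143) = 148.746 → 149
B = 137 + 0.1277 × (156 − 137) = 139.426 → 139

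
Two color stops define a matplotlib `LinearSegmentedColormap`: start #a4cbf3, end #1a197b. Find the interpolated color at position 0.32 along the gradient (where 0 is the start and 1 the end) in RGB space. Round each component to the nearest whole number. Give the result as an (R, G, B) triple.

#a4cbf3 → (164, 203, 243); #1a197b → (26, 25, 123).
R = 164 + 0.32 × (26 − 164) = 164 + 0.32 × -138 = 119.84 → 120
G = 203 + 0.32 × (25 − 203) = 203 + 0.32 × -178 = 146.04 → 146
B = 243 + 0.32 × (123 − 243) = 243 + 0.32 × -120 = 204.6 → 205

(120, 146, 205)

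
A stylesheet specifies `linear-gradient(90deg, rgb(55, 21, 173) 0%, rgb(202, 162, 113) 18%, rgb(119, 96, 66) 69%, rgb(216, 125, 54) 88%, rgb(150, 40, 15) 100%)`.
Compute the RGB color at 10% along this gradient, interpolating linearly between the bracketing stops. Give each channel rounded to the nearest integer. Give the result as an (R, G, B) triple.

(137, 99, 140)

10% lies between the 0% and 18% stops, so the local fraction is t = (10 − 0)/(18 − 0) = 10/18 ≈ 0.5556.
R = 55 + 0.5556 × (202 − 55) = 136.673 → 137
G = 21 + 0.5556 × (162 − 21) = 99.34 → 99
B = 173 + 0.5556 × (113 − 173) = 139.664 → 140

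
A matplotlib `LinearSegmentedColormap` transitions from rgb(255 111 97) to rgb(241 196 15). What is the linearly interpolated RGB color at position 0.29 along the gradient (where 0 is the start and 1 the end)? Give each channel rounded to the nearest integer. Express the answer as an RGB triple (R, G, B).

(251, 136, 73)

R = 255 + 0.29 × (241 − 255) = 255 + 0.29 × -14 = 250.94 → 251
G = 111 + 0.29 × (196 − 111) = 111 + 0.29 × 85 = 135.65 → 136
B = 97 + 0.29 × (15 − 97) = 97 + 0.29 × -82 = 73.22 → 73
So the blended color is (251, 136, 73), about #fb8849.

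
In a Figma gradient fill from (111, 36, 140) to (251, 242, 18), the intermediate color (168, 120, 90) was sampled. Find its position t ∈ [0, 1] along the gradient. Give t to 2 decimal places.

0.41

Invert the lerp on the G channel (largest span, 206): t = (120 − 36) / (242 − 36) = 84/206 = 0.40777.
Check on R: (168 − 111)/(251 − 111) = 0.4071 ✓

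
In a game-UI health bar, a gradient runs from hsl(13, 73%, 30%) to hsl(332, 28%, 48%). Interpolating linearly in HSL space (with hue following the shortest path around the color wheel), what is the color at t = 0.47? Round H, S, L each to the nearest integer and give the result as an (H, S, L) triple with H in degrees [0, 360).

Hue: 332 − 13 = 319°, but |319| > 180 so the shorter arc goes the other way: Δh = 319 − 360 = -41°.
H = 13 + 0.47 × (-41) = -6.27 → -6 → -6 mod 360 = 354°
S = 73 + 0.47 × (28 − 73) = 51.85 → 52%
L = 30 + 0.47 × (48 − 30) = 38.46 → 38%

(354, 52, 38)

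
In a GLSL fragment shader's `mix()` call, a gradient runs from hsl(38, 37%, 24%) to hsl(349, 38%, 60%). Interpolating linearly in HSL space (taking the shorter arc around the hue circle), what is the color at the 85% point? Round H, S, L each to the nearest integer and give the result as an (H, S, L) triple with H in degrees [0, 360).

(356, 38, 55)

Hue: 349 − 38 = 311°, but |311| > 180 so the shorter arc goes the other way: Δh = 311 − 360 = -49°.
H = 38 + 0.85 × (-49) = -3.65 → -4 → -4 mod 360 = 356°
S = 37 + 0.85 × (38 − 37) = 37.85 → 38%
L = 24 + 0.85 × (60 − 24) = 54.6 → 55%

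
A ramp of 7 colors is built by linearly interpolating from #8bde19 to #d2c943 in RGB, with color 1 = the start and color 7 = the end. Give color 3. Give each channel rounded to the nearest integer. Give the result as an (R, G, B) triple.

With 7 swatches and endpoints inclusive, swatch 3 sits at t = (3 − 1)/(7 − 1) = 2/6 ≈ 0.3333.
#8bde19 → (139, 222, 25); #d2c943 → (210, 201, 67).
R = 139 + 0.3333 × (210 − 139) = 162.664 → 163
G = 222 + 0.3333 × (201 − 222) = 215.001 → 215
B = 25 + 0.3333 × (67 − 25) = 38.999 → 39

(163, 215, 39)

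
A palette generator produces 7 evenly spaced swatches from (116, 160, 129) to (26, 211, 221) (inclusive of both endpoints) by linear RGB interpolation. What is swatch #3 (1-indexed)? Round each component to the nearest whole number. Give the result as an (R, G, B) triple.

(86, 177, 160)

With 7 swatches and endpoints inclusive, swatch 3 sits at t = (3 − 1)/(7 − 1) = 2/6 ≈ 0.3333.
R = 116 + 0.3333 × (26 − 116) = 86.003 → 86
G = 160 + 0.3333 × (211 − 160) = 176.998 → 177
B = 129 + 0.3333 × (221 − 129) = 159.664 → 160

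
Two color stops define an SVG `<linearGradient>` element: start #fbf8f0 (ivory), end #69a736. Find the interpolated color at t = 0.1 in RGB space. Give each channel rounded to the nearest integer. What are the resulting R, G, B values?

(236, 240, 221)

#fbf8f0 → (251, 248, 240); #69a736 → (105, 167, 54).
R = 251 + 0.1 × (105 − 251) = 251 + 0.1 × -146 = 236.4 → 236
G = 248 + 0.1 × (167 − 248) = 248 + 0.1 × -81 = 239.9 → 240
B = 240 + 0.1 × (54 − 240) = 240 + 0.1 × -186 = 221.4 → 221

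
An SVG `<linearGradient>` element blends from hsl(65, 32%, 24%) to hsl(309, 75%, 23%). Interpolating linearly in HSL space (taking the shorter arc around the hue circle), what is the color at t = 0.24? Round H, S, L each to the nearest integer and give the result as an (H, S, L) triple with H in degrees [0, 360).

(37, 42, 24)

Hue: 309 − 65 = 244°, but |244| > 180 so the shorter arc goes the other way: Δh = 244 − 360 = -116°.
H = 65 + 0.24 × (-116) = 37.16 → 37°
S = 32 + 0.24 × (75 − 32) = 42.32 → 42%
L = 24 + 0.24 × (23 − 24) = 23.76 → 24%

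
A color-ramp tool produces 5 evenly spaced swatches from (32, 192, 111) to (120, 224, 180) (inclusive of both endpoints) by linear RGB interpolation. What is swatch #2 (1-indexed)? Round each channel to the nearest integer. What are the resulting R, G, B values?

With 5 swatches and endpoints inclusive, swatch 2 sits at t = (2 − 1)/(5 − 1) = 1/4 ≈ 0.25.
R = 32 + 0.25 × (120 − 32) = 54 → 54
G = 192 + 0.25 × (224 − 192) = 200 → 200
B = 111 + 0.25 × (180 − 111) = 128.25 → 128

(54, 200, 128)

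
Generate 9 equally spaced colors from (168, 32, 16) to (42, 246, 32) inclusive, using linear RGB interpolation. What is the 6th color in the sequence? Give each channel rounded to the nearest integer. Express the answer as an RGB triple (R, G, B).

With 9 swatches and endpoints inclusive, swatch 6 sits at t = (6 − 1)/(9 − 1) = 5/8 ≈ 0.625.
R = 168 + 0.625 × (42 − 168) = 89.25 → 89
G = 32 + 0.625 × (246 − 32) = 165.75 → 166
B = 16 + 0.625 × (32 − 16) = 26 → 26

(89, 166, 26)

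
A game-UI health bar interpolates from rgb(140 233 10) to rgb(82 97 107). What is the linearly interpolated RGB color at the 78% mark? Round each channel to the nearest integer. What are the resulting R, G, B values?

(95, 127, 86)

78% corresponds to t = 0.78.
R = 140 + 0.78 × (82 − 140) = 140 + 0.78 × -58 = 94.76 → 95
G = 233 + 0.78 × (97 − 233) = 233 + 0.78 × -136 = 126.92 → 127
B = 10 + 0.78 × (107 − 10) = 10 + 0.78 × 97 = 85.66 → 86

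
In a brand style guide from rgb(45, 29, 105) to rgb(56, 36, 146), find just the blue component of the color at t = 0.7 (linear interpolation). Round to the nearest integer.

B = 105 + 0.7 × (146 − 105) = 133.7 → 134

134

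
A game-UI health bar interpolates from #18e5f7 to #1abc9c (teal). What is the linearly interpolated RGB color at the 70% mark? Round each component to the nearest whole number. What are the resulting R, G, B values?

(25, 200, 183)

#18e5f7 → (24, 229, 247); #1abc9c → (26, 188, 156).
70% corresponds to t = 0.7.
R = 24 + 0.7 × (26 − 24) = 24 + 0.7 × 2 = 25.4 → 25
G = 229 + 0.7 × (188 − 229) = 229 + 0.7 × -41 = 200.3 → 200
B = 247 + 0.7 × (156 − 247) = 247 + 0.7 × -91 = 183.3 → 183
So the blended color is (25, 200, 183), about #19c8b7.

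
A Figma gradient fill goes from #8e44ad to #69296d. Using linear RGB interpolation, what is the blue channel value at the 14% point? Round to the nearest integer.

B₁ = 173 (from #8e44ad), B₂ = 109 (from #69296d).
B = 173 + 0.14 × (109 − 173) = 164.04 → 164

164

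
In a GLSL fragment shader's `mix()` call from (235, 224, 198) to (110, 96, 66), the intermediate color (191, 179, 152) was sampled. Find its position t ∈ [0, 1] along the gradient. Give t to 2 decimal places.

Invert the lerp on the B channel (largest span, 132): t = (152 − 198) / (66 − 198) = -46/-132 = 0.34848.
Check on R: (191 − 235)/(110 − 235) = 0.352 ✓

0.35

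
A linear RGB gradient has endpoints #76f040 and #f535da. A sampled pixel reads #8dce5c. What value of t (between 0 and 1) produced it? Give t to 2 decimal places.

0.18

Invert the lerp on the G channel (largest span, 187): t = (206 − 240) / (53 − 240) = -34/-187 = 0.18182.
Check on R: (141 − 118)/(245 − 118) = 0.1811 ✓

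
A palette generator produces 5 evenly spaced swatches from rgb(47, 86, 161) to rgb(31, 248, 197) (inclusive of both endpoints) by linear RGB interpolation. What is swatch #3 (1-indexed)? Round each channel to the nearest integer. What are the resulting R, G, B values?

(39, 167, 179)

With 5 swatches and endpoints inclusive, swatch 3 sits at t = (3 − 1)/(5 − 1) = 2/4 ≈ 0.5.
R = 47 + 0.5 × (31 − 47) = 39 → 39
G = 86 + 0.5 × (248 − 86) = 167 → 167
B = 161 + 0.5 × (197 − 161) = 179 → 179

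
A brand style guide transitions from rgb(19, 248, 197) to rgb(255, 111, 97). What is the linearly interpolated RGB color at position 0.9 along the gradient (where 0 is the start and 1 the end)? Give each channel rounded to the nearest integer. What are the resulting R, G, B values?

(231, 125, 107)

R = 19 + 0.9 × (255 − 19) = 19 + 0.9 × 236 = 231.4 → 231
G = 248 + 0.9 × (111 − 248) = 248 + 0.9 × -137 = 124.7 → 125
B = 197 + 0.9 × (97 − 197) = 197 + 0.9 × -100 = 107 → 107
So the blended color is (231, 125, 107), about #e77d6b.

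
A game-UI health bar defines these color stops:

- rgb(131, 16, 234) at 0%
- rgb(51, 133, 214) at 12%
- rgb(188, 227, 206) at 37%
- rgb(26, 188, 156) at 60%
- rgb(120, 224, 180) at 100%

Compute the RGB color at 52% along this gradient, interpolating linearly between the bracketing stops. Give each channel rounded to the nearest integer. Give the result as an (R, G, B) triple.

(82, 202, 173)

52% lies between the 37% and 60% stops, so the local fraction is t = (52 − 37)/(60 − 37) = 15/23 ≈ 0.6522.
R = 188 + 0.6522 × (26 − 188) = 82.344 → 82
G = 227 + 0.6522 × (188 − 227) = 201.564 → 202
B = 206 + 0.6522 × (156 − 206) = 173.39 → 173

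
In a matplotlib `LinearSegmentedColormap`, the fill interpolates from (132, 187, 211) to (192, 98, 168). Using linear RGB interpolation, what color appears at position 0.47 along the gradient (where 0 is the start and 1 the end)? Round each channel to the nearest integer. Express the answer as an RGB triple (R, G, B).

(160, 145, 191)

R = 132 + 0.47 × (192 − 132) = 132 + 0.47 × 60 = 160.2 → 160
G = 187 + 0.47 × (98 − 187) = 187 + 0.47 × -89 = 145.17 → 145
B = 211 + 0.47 × (168 − 211) = 211 + 0.47 × -43 = 190.79 → 191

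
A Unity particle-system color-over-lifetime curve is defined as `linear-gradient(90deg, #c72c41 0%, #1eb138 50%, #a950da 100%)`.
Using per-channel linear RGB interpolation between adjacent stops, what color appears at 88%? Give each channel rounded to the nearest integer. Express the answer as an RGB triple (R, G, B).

(136, 103, 179)

88% lies between the 50% and 100% stops, so the local fraction is t = (88 − 50)/(100 − 50) = 38/50 ≈ 0.76.
#1eb138 → (30, 177, 56); #a950da → (169, 80, 218).
R = 30 + 0.76 × (169 − 30) = 135.64 → 136
G = 177 + 0.76 × (80 − 177) = 103.28 → 103
B = 56 + 0.76 × (218 − 56) = 179.12 → 179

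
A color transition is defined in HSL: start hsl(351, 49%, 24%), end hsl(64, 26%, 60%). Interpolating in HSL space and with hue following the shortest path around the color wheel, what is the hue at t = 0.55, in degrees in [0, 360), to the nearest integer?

Hue: 64 − 351 = -287°, but |-287| > 180 so the shorter arc goes the other way: Δh = -287 + 360 = 73°.
H = 351 + 0.55 × (73) = 391.15 → 391 → 391 mod 360 = 31°

31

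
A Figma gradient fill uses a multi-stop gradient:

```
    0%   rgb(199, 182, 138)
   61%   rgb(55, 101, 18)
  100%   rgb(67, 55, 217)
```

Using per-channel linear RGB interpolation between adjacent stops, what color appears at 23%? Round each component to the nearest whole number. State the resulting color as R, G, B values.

(145, 151, 93)

23% lies between the 0% and 61% stops, so the local fraction is t = (23 − 0)/(61 − 0) = 23/61 ≈ 0.377.
R = 199 + 0.377 × (55 − 199) = 144.712 → 145
G = 182 + 0.377 × (101 − 182) = 151.463 → 151
B = 138 + 0.377 × (18 − 138) = 92.76 → 93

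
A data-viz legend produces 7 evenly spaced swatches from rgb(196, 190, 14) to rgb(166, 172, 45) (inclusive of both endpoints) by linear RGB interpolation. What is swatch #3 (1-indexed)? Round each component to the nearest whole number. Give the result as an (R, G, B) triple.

With 7 swatches and endpoints inclusive, swatch 3 sits at t = (3 − 1)/(7 − 1) = 2/6 ≈ 0.3333.
R = 196 + 0.3333 × (166 − 196) = 186.001 → 186
G = 190 + 0.3333 × (172 − 190) = 184.001 → 184
B = 14 + 0.3333 × (45 − 14) = 24.332 → 24

(186, 184, 24)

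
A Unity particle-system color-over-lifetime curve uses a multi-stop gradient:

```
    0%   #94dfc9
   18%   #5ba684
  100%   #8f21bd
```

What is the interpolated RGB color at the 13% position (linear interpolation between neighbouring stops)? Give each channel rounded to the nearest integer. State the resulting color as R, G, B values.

(107, 182, 151)

13% lies between the 0% and 18% stops, so the local fraction is t = (13 − 0)/(18 − 0) = 13/18 ≈ 0.7222.
#94dfc9 → (148, 223, 201); #5ba684 → (91, 166, 132).
R = 148 + 0.7222 × (91 − 148) = 106.835 → 107
G = 223 + 0.7222 × (166 − 223) = 181.835 → 182
B = 201 + 0.7222 × (132 − 201) = 151.168 → 151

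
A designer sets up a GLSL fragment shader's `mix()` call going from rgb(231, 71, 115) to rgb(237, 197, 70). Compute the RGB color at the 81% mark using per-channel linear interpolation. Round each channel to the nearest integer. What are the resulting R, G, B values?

(236, 173, 79)

81% corresponds to t = 0.81.
R = 231 + 0.81 × (237 − 231) = 231 + 0.81 × 6 = 235.86 → 236
G = 71 + 0.81 × (197 − 71) = 71 + 0.81 × 126 = 173.06 → 173
B = 115 + 0.81 × (70 − 115) = 115 + 0.81 × -45 = 78.55 → 79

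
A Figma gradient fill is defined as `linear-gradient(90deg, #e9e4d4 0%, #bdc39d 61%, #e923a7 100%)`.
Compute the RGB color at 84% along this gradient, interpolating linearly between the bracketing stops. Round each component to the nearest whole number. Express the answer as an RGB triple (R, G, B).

84% lies between the 61% and 100% stops, so the local fraction is t = (84 − 61)/(100 − 61) = 23/39 ≈ 0.5897.
#bdc39d → (189, 195, 157); #e923a7 → (233, 35, 167).
R = 189 + 0.5897 × (233 − 189) = 214.947 → 215
G = 195 + 0.5897 × (35 − 195) = 100.648 → 101
B = 157 + 0.5897 × (167 − 157) = 162.897 → 163

(215, 101, 163)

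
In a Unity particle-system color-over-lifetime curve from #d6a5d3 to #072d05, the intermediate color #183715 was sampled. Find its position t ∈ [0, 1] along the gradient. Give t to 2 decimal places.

0.92

Invert the lerp on the R channel (largest span, 207): t = (24 − 214) / (7 − 214) = -190/-207 = 0.91787.
Check on G: (55 − 165)/(45 − 165) = 0.9167 ✓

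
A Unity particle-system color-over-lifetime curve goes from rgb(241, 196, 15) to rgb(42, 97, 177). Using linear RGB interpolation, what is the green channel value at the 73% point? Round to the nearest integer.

124

G = 196 + 0.73 × (97 − 196) = 123.73 → 124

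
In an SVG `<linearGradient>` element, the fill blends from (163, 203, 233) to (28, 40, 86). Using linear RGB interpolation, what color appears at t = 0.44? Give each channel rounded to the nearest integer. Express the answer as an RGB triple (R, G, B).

(104, 131, 168)

R = 163 + 0.44 × (28 − 163) = 163 + 0.44 × -135 = 103.6 → 104
G = 203 + 0.44 × (40 − 203) = 203 + 0.44 × -163 = 131.28 → 131
B = 233 + 0.44 × (86 − 233) = 233 + 0.44 × -147 = 168.32 → 168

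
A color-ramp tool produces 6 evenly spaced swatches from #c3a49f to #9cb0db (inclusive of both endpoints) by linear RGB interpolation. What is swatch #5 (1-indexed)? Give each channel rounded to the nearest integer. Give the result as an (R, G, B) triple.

(164, 174, 207)

With 6 swatches and endpoints inclusive, swatch 5 sits at t = (5 − 1)/(6 − 1) = 4/5 ≈ 0.8.
#c3a49f → (195, 164, 159); #9cb0db → (156, 176, 219).
R = 195 + 0.8 × (156 − 195) = 163.8 → 164
G = 164 + 0.8 × (176 − 164) = 173.6 → 174
B = 159 + 0.8 × (219 − 159) = 207 → 207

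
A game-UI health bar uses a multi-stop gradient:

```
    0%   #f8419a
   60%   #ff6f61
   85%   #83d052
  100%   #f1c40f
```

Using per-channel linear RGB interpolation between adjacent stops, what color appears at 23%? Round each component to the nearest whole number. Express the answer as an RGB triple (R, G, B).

(251, 83, 132)

23% lies between the 0% and 60% stops, so the local fraction is t = (23 − 0)/(60 − 0) = 23/60 ≈ 0.3833.
#f8419a → (248, 65, 154); #ff6f61 → (255, 111, 97).
R = 248 + 0.3833 × (255 − 248) = 250.683 → 251
G = 65 + 0.3833 × (111 − 65) = 82.632 → 83
B = 154 + 0.3833 × (97 − 154) = 132.152 → 132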